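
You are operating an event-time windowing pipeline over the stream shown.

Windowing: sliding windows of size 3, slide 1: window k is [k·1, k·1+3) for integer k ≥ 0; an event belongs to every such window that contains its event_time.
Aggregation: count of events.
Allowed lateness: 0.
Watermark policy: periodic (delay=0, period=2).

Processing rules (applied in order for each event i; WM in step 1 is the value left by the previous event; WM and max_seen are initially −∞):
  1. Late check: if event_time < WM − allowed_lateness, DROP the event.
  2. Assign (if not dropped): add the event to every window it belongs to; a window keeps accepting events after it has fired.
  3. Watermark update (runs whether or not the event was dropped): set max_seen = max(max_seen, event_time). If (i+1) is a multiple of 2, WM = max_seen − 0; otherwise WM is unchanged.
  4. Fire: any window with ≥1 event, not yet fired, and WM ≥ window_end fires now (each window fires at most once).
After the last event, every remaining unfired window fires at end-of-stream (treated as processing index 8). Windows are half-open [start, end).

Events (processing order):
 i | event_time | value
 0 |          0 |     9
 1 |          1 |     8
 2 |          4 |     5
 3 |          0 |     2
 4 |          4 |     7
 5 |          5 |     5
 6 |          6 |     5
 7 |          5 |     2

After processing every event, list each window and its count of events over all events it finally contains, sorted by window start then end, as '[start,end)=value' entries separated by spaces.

[0,3)=2 [1,4)=1 [2,5)=2 [3,6)=4 [4,7)=5 [5,8)=3 [6,9)=1

i=0 t=0 v=9: → [0,3); WM=−∞
i=1 t=1 v=8: → [1,4),[0,3); WM=1
i=2 t=4 v=5: → [4,7),[3,6),[2,5); WM=1
i=3 t=0 v=2: DROP (t<1-0); WM=4; [0,3) fires=2 [1,4) fires=1
i=4 t=4 v=7: → [4,7),[3,6),[2,5); WM=4
i=5 t=5 v=5: → [5,8),[4,7),[3,6); WM=5; [2,5) fires=2
i=6 t=6 v=5: → [6,9),[5,8),[4,7); WM=5
i=7 t=5 v=2: → [5,8),[4,7),[3,6); WM=6; [3,6) fires=4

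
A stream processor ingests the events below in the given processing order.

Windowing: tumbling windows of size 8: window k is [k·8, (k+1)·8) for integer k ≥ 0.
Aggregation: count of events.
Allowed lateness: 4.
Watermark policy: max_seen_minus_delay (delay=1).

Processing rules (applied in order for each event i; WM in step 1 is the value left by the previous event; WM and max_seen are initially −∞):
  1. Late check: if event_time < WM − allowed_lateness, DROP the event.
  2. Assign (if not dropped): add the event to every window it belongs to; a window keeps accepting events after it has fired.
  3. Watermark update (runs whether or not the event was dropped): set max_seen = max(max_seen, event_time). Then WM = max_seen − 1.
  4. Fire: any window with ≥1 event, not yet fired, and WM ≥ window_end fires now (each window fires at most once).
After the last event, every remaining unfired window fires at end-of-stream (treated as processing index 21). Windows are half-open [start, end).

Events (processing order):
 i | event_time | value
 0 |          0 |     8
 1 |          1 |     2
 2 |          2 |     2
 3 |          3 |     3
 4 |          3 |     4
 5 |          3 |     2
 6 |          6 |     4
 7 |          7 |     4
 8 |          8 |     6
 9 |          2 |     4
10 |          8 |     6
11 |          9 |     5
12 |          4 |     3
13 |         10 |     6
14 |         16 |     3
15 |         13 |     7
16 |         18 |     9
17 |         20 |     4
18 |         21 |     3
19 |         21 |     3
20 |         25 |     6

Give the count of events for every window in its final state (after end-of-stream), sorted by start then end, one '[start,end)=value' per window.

i=0 t=0 v=8: → [0,8); WM=-1
i=1 t=1 v=2: → [0,8); WM=0
i=2 t=2 v=2: → [0,8); WM=1
i=3 t=3 v=3: → [0,8); WM=2
i=4 t=3 v=4: → [0,8); WM=2
i=5 t=3 v=2: → [0,8); WM=2
i=6 t=6 v=4: → [0,8); WM=5
i=7 t=7 v=4: → [0,8); WM=6
i=8 t=8 v=6: → [8,16); WM=7
i=9 t=2 v=4: DROP (t<7-4); WM=7
i=10 t=8 v=6: → [8,16); WM=7
i=11 t=9 v=5: → [8,16); WM=8; [0,8) fires=8
i=12 t=4 v=3: → [0,8); WM=8
i=13 t=10 v=6: → [8,16); WM=9
i=14 t=16 v=3: → [16,24); WM=15
i=15 t=13 v=7: → [8,16); WM=15
i=16 t=18 v=9: → [16,24); WM=17; [8,16) fires=5
i=17 t=20 v=4: → [16,24); WM=19
i=18 t=21 v=3: → [16,24); WM=20
i=19 t=21 v=3: → [16,24); WM=20
i=20 t=25 v=6: → [24,32); WM=24; [16,24) fires=5

[0,8)=9 [8,16)=5 [16,24)=5 [24,32)=1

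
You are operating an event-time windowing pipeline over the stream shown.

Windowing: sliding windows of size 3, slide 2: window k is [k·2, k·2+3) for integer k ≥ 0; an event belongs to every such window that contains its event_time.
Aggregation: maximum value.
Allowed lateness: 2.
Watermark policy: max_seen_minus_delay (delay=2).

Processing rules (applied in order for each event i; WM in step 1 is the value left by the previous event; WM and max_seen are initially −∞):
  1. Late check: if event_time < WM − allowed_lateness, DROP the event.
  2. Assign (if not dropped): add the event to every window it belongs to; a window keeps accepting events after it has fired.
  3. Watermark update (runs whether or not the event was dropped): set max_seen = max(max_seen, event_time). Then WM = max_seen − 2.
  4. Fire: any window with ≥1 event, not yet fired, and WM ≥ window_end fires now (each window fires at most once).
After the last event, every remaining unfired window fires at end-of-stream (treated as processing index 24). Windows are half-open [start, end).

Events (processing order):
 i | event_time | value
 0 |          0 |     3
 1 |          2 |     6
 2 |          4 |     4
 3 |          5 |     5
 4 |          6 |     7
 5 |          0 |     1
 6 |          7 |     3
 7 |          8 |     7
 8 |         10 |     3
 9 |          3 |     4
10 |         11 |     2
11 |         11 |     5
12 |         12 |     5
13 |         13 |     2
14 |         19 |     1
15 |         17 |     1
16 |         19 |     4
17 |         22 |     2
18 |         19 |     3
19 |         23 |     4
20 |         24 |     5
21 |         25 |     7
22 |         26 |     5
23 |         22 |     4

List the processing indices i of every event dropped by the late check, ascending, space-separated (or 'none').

i=0 t=0 v=3: → [0,3); WM=-2
i=1 t=2 v=6: → [2,5),[0,3); WM=0
i=2 t=4 v=4: → [4,7),[2,5); WM=2
i=3 t=5 v=5: → [4,7); WM=3; [0,3) fires=6
i=4 t=6 v=7: → [6,9),[4,7); WM=4
i=5 t=0 v=1: DROP (t<4-2); WM=4
i=6 t=7 v=3: → [6,9); WM=5; [2,5) fires=6
i=7 t=8 v=7: → [8,11),[6,9); WM=6
i=8 t=10 v=3: → [10,13),[8,11); WM=8; [4,7) fires=7
i=9 t=3 v=4: DROP (t<8-2); WM=8
i=10 t=11 v=2: → [10,13); WM=9; [6,9) fires=7
i=11 t=11 v=5: → [10,13); WM=9
i=12 t=12 v=5: → [12,15),[10,13); WM=10
i=13 t=13 v=2: → [12,15); WM=11; [8,11) fires=7
i=14 t=19 v=1: → [18,21); WM=17; [10,13) fires=5 [12,15) fires=5
i=15 t=17 v=1: → [16,19); WM=17
i=16 t=19 v=4: → [18,21); WM=17
i=17 t=22 v=2: → [22,25),[20,23); WM=20; [16,19) fires=1
i=18 t=19 v=3: → [18,21); WM=20
i=19 t=23 v=4: → [22,25); WM=21; [18,21) fires=4
i=20 t=24 v=5: → [24,27),[22,25); WM=22
i=21 t=25 v=7: → [24,27); WM=23; [20,23) fires=2
i=22 t=26 v=5: → [26,29),[24,27); WM=24
i=23 t=22 v=4: → [22,25),[20,23); WM=24

5 9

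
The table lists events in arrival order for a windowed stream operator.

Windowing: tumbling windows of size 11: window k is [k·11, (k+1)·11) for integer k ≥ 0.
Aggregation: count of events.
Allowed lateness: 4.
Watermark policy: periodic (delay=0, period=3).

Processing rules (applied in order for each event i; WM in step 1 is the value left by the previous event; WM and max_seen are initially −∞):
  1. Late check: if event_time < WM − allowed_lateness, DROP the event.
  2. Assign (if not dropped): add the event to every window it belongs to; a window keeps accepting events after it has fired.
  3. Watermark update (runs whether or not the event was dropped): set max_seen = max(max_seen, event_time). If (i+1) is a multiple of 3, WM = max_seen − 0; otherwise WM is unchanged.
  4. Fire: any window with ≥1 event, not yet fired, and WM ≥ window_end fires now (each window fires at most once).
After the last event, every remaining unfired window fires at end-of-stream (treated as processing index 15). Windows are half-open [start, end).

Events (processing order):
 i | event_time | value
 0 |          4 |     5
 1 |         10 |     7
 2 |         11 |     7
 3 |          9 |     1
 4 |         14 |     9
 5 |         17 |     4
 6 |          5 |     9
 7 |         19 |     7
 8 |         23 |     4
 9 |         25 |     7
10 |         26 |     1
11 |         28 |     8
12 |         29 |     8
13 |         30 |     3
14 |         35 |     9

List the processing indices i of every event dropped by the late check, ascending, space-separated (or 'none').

i=0 t=4 v=5: → [0,11); WM=−∞
i=1 t=10 v=7: → [0,11); WM=−∞
i=2 t=11 v=7: → [11,22); WM=11; [0,11) fires=2
i=3 t=9 v=1: → [0,11); WM=11
i=4 t=14 v=9: → [11,22); WM=11
i=5 t=17 v=4: → [11,22); WM=17
i=6 t=5 v=9: DROP (t<17-4); WM=17
i=7 t=19 v=7: → [11,22); WM=17
i=8 t=23 v=4: → [22,33); WM=23; [11,22) fires=4
i=9 t=25 v=7: → [22,33); WM=23
i=10 t=26 v=1: → [22,33); WM=23
i=11 t=28 v=8: → [22,33); WM=28
i=12 t=29 v=8: → [22,33); WM=28
i=13 t=30 v=3: → [22,33); WM=28
i=14 t=35 v=9: → [33,44); WM=35; [22,33) fires=6

6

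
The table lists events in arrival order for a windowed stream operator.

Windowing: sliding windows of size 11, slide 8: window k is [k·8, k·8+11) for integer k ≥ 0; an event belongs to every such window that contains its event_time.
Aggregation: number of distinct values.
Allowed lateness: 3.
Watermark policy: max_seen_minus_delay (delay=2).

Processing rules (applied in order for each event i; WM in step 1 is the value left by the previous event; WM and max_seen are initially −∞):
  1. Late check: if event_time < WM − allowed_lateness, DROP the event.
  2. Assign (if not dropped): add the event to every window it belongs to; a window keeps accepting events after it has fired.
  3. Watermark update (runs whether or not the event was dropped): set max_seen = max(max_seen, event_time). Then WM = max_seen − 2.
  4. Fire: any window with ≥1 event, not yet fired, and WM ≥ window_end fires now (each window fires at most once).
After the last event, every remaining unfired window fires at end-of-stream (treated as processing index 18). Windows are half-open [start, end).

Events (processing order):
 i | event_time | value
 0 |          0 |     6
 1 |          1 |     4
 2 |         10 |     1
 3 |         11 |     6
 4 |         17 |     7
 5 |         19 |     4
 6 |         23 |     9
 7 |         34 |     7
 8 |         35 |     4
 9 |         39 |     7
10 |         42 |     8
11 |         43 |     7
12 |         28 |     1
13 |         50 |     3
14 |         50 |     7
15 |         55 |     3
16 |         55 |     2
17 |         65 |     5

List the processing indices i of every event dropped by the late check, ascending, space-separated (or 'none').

i=0 t=0 v=6: → [0,11); WM=-2
i=1 t=1 v=4: → [0,11); WM=-1
i=2 t=10 v=1: → [8,19),[0,11); WM=8
i=3 t=11 v=6: → [8,19); WM=9
i=4 t=17 v=7: → [16,27),[8,19); WM=15; [0,11) fires=3
i=5 t=19 v=4: → [16,27); WM=17
i=6 t=23 v=9: → [16,27); WM=21; [8,19) fires=3
i=7 t=34 v=7: → [32,43),[24,35); WM=32; [16,27) fires=3
i=8 t=35 v=4: → [32,43); WM=33
i=9 t=39 v=7: → [32,43); WM=37; [24,35) fires=1
i=10 t=42 v=8: → [40,51),[32,43); WM=40
i=11 t=43 v=7: → [40,51); WM=41
i=12 t=28 v=1: DROP (t<41-3); WM=41
i=13 t=50 v=3: → [48,59),[40,51); WM=48; [32,43) fires=3
i=14 t=50 v=7: → [48,59),[40,51); WM=48
i=15 t=55 v=3: → [48,59); WM=53; [40,51) fires=3
i=16 t=55 v=2: → [48,59); WM=53
i=17 t=65 v=5: → [64,75),[56,67); WM=63; [48,59) fires=3

12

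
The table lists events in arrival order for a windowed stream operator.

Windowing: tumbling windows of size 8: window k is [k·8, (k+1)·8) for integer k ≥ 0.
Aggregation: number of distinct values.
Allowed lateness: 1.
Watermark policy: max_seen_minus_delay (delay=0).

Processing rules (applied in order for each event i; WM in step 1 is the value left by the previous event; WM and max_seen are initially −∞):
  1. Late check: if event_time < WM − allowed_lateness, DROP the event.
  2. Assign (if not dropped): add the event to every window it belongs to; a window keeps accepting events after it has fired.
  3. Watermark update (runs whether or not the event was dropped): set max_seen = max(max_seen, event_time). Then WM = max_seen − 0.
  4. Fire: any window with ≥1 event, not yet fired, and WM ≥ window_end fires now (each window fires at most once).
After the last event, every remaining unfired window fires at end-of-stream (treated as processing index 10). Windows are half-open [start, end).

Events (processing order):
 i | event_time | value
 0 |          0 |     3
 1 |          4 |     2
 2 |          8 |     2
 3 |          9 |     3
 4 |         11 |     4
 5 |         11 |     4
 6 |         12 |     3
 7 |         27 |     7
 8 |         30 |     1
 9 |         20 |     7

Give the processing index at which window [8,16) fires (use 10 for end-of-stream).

7

i=0 t=0 v=3: → [0,8); WM=0
i=1 t=4 v=2: → [0,8); WM=4
i=2 t=8 v=2: → [8,16); WM=8; [0,8) fires=2
i=3 t=9 v=3: → [8,16); WM=9
i=4 t=11 v=4: → [8,16); WM=11
i=5 t=11 v=4: → [8,16); WM=11
i=6 t=12 v=3: → [8,16); WM=12
i=7 t=27 v=7: → [24,32); WM=27; [8,16) fires=3
i=8 t=30 v=1: → [24,32); WM=30
i=9 t=20 v=7: DROP (t<30-1); WM=30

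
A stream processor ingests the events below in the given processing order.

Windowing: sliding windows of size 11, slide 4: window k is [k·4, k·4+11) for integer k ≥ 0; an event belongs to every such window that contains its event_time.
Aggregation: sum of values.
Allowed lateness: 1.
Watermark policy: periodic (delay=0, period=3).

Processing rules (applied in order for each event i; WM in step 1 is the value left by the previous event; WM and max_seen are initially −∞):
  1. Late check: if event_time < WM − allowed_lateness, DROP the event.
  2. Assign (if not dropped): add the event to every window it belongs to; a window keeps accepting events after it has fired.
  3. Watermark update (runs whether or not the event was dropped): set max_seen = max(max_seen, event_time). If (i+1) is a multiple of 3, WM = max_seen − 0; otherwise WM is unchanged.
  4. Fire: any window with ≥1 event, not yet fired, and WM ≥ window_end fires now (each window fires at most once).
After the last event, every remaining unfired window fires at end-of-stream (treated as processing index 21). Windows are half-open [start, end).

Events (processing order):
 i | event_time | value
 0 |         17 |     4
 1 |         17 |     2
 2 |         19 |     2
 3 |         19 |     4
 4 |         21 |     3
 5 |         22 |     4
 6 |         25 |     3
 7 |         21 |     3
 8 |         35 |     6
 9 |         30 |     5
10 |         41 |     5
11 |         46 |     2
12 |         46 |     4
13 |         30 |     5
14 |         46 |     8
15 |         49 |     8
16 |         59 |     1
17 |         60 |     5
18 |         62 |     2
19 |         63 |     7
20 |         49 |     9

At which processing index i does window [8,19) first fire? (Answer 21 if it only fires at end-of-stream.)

i=0 t=17 v=4: → [16,27),[12,23),[8,19); WM=−∞
i=1 t=17 v=2: → [16,27),[12,23),[8,19); WM=−∞
i=2 t=19 v=2: → [16,27),[12,23); WM=19; [8,19) fires=6
i=3 t=19 v=4: → [16,27),[12,23); WM=19
i=4 t=21 v=3: → [20,31),[16,27),[12,23); WM=19
i=5 t=22 v=4: → [20,31),[16,27),[12,23); WM=22
i=6 t=25 v=3: → [24,35),[20,31),[16,27); WM=22
i=7 t=21 v=3: → [20,31),[16,27),[12,23); WM=22
i=8 t=35 v=6: → [32,43),[28,39); WM=35; [12,23) fires=22 [16,27) fires=25 [20,31) fires=13 [24,35) fires=3
i=9 t=30 v=5: DROP (t<35-1); WM=35
i=10 t=41 v=5: → [40,51),[36,47),[32,43); WM=35
i=11 t=46 v=2: → [44,55),[40,51),[36,47); WM=46; [28,39) fires=6 [32,43) fires=11
i=12 t=46 v=4: → [44,55),[40,51),[36,47); WM=46
i=13 t=30 v=5: DROP (t<46-1); WM=46
i=14 t=46 v=8: → [44,55),[40,51),[36,47); WM=46
i=15 t=49 v=8: → [48,59),[44,55),[40,51); WM=46
i=16 t=59 v=1: → [56,67),[52,63); WM=46
i=17 t=60 v=5: → [60,71),[56,67),[52,63); WM=60; [36,47) fires=19 [40,51) fires=27 [44,55) fires=22 [48,59) fires=8
i=18 t=62 v=2: → [60,71),[56,67),[52,63); WM=60
i=19 t=63 v=7: → [60,71),[56,67); WM=60
i=20 t=49 v=9: DROP (t<60-1); WM=63; [52,63) fires=8

2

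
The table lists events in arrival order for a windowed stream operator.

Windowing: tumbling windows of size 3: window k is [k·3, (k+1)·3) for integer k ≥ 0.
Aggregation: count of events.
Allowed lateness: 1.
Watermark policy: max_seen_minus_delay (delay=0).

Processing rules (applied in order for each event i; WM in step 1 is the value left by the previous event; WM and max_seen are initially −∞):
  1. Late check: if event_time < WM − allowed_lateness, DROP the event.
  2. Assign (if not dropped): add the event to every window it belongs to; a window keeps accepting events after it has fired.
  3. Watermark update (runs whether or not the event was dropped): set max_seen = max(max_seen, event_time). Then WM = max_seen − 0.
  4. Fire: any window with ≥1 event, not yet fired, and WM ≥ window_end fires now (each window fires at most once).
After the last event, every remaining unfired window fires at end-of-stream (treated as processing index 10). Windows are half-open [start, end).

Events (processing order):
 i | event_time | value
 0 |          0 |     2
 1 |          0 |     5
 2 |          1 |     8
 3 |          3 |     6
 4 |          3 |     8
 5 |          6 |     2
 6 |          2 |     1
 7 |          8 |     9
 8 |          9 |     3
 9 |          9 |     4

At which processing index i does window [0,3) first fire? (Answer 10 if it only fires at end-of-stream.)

3

i=0 t=0 v=2: → [0,3); WM=0
i=1 t=0 v=5: → [0,3); WM=0
i=2 t=1 v=8: → [0,3); WM=1
i=3 t=3 v=6: → [3,6); WM=3; [0,3) fires=3
i=4 t=3 v=8: → [3,6); WM=3
i=5 t=6 v=2: → [6,9); WM=6; [3,6) fires=2
i=6 t=2 v=1: DROP (t<6-1); WM=6
i=7 t=8 v=9: → [6,9); WM=8
i=8 t=9 v=3: → [9,12); WM=9; [6,9) fires=2
i=9 t=9 v=4: → [9,12); WM=9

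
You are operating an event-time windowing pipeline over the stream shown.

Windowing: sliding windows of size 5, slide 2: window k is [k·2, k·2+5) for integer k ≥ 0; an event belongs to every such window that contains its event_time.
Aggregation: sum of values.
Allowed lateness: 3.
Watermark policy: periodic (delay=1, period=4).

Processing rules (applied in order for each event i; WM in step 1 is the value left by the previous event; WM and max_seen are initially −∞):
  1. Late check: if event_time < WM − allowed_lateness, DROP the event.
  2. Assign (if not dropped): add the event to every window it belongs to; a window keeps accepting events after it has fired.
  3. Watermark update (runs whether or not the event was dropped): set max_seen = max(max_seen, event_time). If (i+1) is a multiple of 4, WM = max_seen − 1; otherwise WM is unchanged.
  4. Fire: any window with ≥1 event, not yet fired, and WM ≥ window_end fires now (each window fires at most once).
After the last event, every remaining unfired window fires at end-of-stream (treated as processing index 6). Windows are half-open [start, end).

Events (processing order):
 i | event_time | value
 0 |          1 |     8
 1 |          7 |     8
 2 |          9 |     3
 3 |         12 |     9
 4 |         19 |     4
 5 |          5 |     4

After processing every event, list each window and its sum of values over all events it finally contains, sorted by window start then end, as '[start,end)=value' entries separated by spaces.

[0,5)=8 [4,9)=8 [6,11)=11 [8,13)=12 [10,15)=9 [12,17)=9 [16,21)=4 [18,23)=4

i=0 t=1 v=8: → [0,5); WM=−∞
i=1 t=7 v=8: → [6,11),[4,9); WM=−∞
i=2 t=9 v=3: → [8,13),[6,11); WM=−∞
i=3 t=12 v=9: → [12,17),[10,15),[8,13); WM=11; [0,5) fires=8 [4,9) fires=8 [6,11) fires=11
i=4 t=19 v=4: → [18,23),[16,21); WM=11
i=5 t=5 v=4: DROP (t<11-3); WM=11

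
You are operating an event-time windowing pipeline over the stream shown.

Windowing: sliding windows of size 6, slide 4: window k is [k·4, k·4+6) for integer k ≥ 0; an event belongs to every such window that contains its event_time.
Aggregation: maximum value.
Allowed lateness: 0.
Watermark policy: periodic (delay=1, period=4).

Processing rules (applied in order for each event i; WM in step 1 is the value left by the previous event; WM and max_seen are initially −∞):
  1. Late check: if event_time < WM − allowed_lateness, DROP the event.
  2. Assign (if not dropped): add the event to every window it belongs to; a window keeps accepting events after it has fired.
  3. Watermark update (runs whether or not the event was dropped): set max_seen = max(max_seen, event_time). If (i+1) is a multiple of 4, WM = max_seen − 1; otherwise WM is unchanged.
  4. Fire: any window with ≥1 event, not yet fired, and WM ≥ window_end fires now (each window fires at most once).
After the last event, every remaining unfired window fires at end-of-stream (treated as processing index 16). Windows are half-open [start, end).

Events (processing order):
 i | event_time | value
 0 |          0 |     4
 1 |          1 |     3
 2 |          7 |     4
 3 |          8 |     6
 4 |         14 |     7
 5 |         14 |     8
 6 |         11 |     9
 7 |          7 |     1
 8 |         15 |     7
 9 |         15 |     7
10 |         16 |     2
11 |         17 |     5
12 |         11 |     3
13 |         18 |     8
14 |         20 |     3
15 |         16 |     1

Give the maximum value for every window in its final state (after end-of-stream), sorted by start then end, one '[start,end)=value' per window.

i=0 t=0 v=4: → [0,6); WM=−∞
i=1 t=1 v=3: → [0,6); WM=−∞
i=2 t=7 v=4: → [4,10); WM=−∞
i=3 t=8 v=6: → [8,14),[4,10); WM=7; [0,6) fires=4
i=4 t=14 v=7: → [12,18); WM=7
i=5 t=14 v=8: → [12,18); WM=7
i=6 t=11 v=9: → [8,14); WM=7
i=7 t=7 v=1: → [4,10); WM=13; [4,10) fires=6
i=8 t=15 v=7: → [12,18); WM=13
i=9 t=15 v=7: → [12,18); WM=13
i=10 t=16 v=2: → [16,22),[12,18); WM=13
i=11 t=17 v=5: → [16,22),[12,18); WM=16; [8,14) fires=9
i=12 t=11 v=3: DROP (t<16-0); WM=16
i=13 t=18 v=8: → [16,22); WM=16
i=14 t=20 v=3: → [20,26),[16,22); WM=16
i=15 t=16 v=1: → [16,22),[12,18); WM=19; [12,18) fires=8

[0,6)=4 [4,10)=6 [8,14)=9 [12,18)=8 [16,22)=8 [20,26)=3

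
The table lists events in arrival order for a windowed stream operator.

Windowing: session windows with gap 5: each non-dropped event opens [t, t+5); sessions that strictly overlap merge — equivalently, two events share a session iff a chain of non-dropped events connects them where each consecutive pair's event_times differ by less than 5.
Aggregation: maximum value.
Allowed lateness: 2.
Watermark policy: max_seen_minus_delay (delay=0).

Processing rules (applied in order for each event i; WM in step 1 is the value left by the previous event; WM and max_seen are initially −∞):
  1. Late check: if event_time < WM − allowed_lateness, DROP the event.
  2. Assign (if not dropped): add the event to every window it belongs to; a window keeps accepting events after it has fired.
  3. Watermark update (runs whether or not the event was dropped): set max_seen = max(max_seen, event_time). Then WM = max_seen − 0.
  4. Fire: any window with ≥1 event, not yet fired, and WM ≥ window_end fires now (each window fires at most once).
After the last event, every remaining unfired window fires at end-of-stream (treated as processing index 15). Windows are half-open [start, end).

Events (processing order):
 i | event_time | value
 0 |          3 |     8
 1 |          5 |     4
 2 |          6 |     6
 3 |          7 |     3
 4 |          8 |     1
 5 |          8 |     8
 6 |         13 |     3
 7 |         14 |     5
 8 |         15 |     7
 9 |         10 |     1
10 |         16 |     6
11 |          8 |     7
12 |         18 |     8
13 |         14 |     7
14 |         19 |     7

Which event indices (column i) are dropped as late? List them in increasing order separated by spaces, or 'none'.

9 11 13

i=0 t=3 v=8: → [3,8); WM=3
i=1 t=5 v=4: → [3,10); WM=5
i=2 t=6 v=6: → [3,11); WM=6
i=3 t=7 v=3: → [3,12); WM=7
i=4 t=8 v=1: → [3,13); WM=8
i=5 t=8 v=8: → [3,13); WM=8
i=6 t=13 v=3: → [13,18); WM=13
i=7 t=14 v=5: → [13,19); WM=14
i=8 t=15 v=7: → [13,20); WM=15
i=9 t=10 v=1: DROP (t<15-2); WM=15
i=10 t=16 v=6: → [13,21); WM=16
i=11 t=8 v=7: DROP (t<16-2); WM=16
i=12 t=18 v=8: → [13,23); WM=18
i=13 t=14 v=7: DROP (t<18-2); WM=18
i=14 t=19 v=7: → [13,24); WM=19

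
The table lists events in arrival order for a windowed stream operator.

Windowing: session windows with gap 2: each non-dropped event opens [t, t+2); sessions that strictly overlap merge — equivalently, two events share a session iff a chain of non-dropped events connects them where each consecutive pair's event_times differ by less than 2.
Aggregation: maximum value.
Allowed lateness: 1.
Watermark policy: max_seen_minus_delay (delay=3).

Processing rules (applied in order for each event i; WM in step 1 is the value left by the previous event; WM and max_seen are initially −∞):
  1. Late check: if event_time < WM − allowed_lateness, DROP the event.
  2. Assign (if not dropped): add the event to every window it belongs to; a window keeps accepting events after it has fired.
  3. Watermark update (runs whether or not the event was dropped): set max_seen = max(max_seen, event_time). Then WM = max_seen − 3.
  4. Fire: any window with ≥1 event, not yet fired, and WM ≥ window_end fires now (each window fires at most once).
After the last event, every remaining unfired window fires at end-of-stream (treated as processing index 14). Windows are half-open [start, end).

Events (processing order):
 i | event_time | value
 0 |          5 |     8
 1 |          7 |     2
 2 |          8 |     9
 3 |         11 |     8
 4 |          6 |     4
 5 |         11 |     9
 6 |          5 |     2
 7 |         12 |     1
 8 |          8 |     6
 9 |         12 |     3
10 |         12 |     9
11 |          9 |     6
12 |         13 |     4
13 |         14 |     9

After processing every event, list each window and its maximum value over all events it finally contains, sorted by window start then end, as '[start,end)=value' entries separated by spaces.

i=0 t=5 v=8: → [5,7); WM=2
i=1 t=7 v=2: → [7,9); WM=4
i=2 t=8 v=9: → [7,10); WM=5
i=3 t=11 v=8: → [11,13); WM=8
i=4 t=6 v=4: DROP (t<8-1); WM=8
i=5 t=11 v=9: → [11,13); WM=8
i=6 t=5 v=2: DROP (t<8-1); WM=8
i=7 t=12 v=1: → [11,14); WM=9
i=8 t=8 v=6: → [7,10); WM=9
i=9 t=12 v=3: → [11,14); WM=9
i=10 t=12 v=9: → [11,14); WM=9
i=11 t=9 v=6: → [7,11); WM=9
i=12 t=13 v=4: → [11,15); WM=10
i=13 t=14 v=9: → [11,16); WM=11

[5,7)=8 [7,11)=9 [11,16)=9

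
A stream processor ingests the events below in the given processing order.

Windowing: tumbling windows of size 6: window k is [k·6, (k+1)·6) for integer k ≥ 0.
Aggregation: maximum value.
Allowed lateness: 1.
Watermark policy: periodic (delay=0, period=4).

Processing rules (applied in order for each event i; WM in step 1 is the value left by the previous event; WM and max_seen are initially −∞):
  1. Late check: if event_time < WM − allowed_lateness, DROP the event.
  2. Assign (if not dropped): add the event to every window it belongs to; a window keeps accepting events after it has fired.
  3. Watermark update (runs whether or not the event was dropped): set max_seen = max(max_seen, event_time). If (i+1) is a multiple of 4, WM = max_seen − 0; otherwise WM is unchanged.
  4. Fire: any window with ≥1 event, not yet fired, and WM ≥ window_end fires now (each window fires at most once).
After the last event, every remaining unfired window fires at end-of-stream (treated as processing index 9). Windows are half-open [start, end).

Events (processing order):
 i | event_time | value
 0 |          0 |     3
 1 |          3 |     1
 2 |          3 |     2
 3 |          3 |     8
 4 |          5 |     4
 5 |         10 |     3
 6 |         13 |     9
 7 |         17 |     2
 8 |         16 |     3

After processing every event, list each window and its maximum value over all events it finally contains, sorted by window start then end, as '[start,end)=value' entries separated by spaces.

i=0 t=0 v=3: → [0,6); WM=−∞
i=1 t=3 v=1: → [0,6); WM=−∞
i=2 t=3 v=2: → [0,6); WM=−∞
i=3 t=3 v=8: → [0,6); WM=3
i=4 t=5 v=4: → [0,6); WM=3
i=5 t=10 v=3: → [6,12); WM=3
i=6 t=13 v=9: → [12,18); WM=3
i=7 t=17 v=2: → [12,18); WM=17; [0,6) fires=8 [6,12) fires=3
i=8 t=16 v=3: → [12,18); WM=17

[0,6)=8 [6,12)=3 [12,18)=9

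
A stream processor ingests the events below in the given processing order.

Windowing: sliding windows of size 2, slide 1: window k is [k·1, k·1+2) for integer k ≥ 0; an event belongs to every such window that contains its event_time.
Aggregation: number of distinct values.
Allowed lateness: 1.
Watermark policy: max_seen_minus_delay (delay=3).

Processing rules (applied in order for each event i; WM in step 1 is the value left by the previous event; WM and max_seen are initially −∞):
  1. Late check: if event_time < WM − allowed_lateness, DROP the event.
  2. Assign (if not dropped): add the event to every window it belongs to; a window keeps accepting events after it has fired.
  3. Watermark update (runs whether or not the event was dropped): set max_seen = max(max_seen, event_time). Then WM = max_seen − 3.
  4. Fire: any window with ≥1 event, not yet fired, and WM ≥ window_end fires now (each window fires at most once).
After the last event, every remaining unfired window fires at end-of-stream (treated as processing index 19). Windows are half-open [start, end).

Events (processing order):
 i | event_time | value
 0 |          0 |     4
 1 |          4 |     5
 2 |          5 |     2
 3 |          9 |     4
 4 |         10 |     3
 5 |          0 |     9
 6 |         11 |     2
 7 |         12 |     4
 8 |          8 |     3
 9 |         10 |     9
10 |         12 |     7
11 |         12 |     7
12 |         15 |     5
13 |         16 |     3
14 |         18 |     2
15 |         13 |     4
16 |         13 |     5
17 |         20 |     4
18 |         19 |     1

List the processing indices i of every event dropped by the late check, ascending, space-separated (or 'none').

5 15 16

i=0 t=0 v=4: → [0,2); WM=-3
i=1 t=4 v=5: → [4,6),[3,5); WM=1
i=2 t=5 v=2: → [5,7),[4,6); WM=2; [0,2) fires=1
i=3 t=9 v=4: → [9,11),[8,10); WM=6; [3,5) fires=1 [4,6) fires=2
i=4 t=10 v=3: → [10,12),[9,11); WM=7; [5,7) fires=1
i=5 t=0 v=9: DROP (t<7-1); WM=7
i=6 t=11 v=2: → [11,13),[10,12); WM=8
i=7 t=12 v=4: → [12,14),[11,13); WM=9
i=8 t=8 v=3: → [8,10),[7,9); WM=9; [7,9) fires=1
i=9 t=10 v=9: → [10,12),[9,11); WM=9
i=10 t=12 v=7: → [12,14),[11,13); WM=9
i=11 t=12 v=7: → [12,14),[11,13); WM=9
i=12 t=15 v=5: → [15,17),[14,16); WM=12; [8,10) fires=2 [9,11) fires=3 [10,12) fires=3
i=13 t=16 v=3: → [16,18),[15,17); WM=13; [11,13) fires=3
i=14 t=18 v=2: → [18,20),[17,19); WM=15; [12,14) fires=2
i=15 t=13 v=4: DROP (t<15-1); WM=15
i=16 t=13 v=5: DROP (t<15-1); WM=15
i=17 t=20 v=4: → [20,22),[19,21); WM=17; [14,16) fires=1 [15,17) fires=2
i=18 t=19 v=1: → [19,21),[18,20); WM=17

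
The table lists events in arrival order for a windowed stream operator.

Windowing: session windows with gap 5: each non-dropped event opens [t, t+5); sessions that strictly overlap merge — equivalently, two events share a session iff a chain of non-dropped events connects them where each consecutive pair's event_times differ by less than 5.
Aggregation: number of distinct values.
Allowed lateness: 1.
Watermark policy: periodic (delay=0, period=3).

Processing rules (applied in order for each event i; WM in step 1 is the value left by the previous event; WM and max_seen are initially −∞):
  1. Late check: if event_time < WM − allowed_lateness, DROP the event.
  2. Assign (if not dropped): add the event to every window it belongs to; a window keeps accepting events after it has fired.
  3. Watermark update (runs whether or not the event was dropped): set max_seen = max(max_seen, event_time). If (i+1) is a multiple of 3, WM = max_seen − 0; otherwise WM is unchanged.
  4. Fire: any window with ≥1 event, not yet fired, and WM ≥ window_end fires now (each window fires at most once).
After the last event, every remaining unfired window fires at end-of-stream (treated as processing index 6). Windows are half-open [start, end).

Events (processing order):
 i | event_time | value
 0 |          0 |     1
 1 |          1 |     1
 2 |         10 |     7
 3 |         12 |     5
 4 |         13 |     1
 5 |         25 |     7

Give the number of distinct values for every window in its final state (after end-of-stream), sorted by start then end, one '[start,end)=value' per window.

[0,6)=1 [10,18)=3 [25,30)=1

i=0 t=0 v=1: → [0,5); WM=−∞
i=1 t=1 v=1: → [0,6); WM=−∞
i=2 t=10 v=7: → [10,15); WM=10
i=3 t=12 v=5: → [10,17); WM=10
i=4 t=13 v=1: → [10,18); WM=10
i=5 t=25 v=7: → [25,30); WM=25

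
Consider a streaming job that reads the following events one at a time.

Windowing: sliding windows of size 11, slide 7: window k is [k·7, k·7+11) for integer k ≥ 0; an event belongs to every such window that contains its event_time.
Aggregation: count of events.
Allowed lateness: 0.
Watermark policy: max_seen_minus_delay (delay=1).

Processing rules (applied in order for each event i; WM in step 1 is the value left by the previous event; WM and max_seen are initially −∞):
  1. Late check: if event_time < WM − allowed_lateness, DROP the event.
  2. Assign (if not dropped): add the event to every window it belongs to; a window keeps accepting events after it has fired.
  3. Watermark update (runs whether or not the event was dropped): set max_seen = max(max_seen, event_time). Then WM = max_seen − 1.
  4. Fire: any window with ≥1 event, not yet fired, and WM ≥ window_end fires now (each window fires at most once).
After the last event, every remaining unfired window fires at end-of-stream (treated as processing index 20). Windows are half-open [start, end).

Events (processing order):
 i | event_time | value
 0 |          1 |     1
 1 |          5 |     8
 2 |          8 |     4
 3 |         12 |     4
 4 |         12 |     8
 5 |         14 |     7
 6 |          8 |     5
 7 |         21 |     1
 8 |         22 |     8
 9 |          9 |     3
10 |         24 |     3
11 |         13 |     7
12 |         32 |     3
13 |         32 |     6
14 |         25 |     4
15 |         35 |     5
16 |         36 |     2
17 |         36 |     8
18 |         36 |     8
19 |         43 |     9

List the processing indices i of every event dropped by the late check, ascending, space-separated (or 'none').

i=0 t=1 v=1: → [0,11); WM=0
i=1 t=5 v=8: → [0,11); WM=4
i=2 t=8 v=4: → [7,18),[0,11); WM=7
i=3 t=12 v=4: → [7,18); WM=11; [0,11) fires=3
i=4 t=12 v=8: → [7,18); WM=11
i=5 t=14 v=7: → [14,25),[7,18); WM=13
i=6 t=8 v=5: DROP (t<13-0); WM=13
i=7 t=21 v=1: → [21,32),[14,25); WM=20; [7,18) fires=4
i=8 t=22 v=8: → [21,32),[14,25); WM=21
i=9 t=9 v=3: DROP (t<21-0); WM=21
i=10 t=24 v=3: → [21,32),[14,25); WM=23
i=11 t=13 v=7: DROP (t<23-0); WM=23
i=12 t=32 v=3: → [28,39); WM=31; [14,25) fires=4
i=13 t=32 v=6: → [28,39); WM=31
i=14 t=25 v=4: DROP (t<31-0); WM=31
i=15 t=35 v=5: → [35,46),[28,39); WM=34; [21,32) fires=3
i=16 t=36 v=2: → [35,46),[28,39); WM=35
i=17 t=36 v=8: → [35,46),[28,39); WM=35
i=18 t=36 v=8: → [35,46),[28,39); WM=35
i=19 t=43 v=9: → [42,53),[35,46); WM=42; [28,39) fires=6

6 9 11 14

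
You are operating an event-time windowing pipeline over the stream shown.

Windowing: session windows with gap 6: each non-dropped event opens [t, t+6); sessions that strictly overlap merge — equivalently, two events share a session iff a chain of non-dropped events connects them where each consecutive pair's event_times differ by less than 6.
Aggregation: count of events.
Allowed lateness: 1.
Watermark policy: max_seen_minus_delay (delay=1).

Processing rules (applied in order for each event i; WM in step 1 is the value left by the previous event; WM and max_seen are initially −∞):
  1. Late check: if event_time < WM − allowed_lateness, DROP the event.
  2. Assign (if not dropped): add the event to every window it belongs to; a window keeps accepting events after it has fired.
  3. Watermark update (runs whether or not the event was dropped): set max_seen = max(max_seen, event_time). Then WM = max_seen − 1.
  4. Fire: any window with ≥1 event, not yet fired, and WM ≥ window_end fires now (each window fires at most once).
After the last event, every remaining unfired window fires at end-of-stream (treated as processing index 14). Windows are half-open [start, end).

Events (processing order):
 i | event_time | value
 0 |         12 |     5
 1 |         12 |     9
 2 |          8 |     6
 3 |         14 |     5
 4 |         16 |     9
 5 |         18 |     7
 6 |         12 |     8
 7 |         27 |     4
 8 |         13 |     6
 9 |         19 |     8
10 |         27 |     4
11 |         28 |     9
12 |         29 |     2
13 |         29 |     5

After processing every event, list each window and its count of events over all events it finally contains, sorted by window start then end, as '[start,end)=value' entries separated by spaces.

[12,24)=5 [27,35)=5

i=0 t=12 v=5: → [12,18); WM=11
i=1 t=12 v=9: → [12,18); WM=11
i=2 t=8 v=6: DROP (t<11-1); WM=11
i=3 t=14 v=5: → [12,20); WM=13
i=4 t=16 v=9: → [12,22); WM=15
i=5 t=18 v=7: → [12,24); WM=17
i=6 t=12 v=8: DROP (t<17-1); WM=17
i=7 t=27 v=4: → [27,33); WM=26
i=8 t=13 v=6: DROP (t<26-1); WM=26
i=9 t=19 v=8: DROP (t<26-1); WM=26
i=10 t=27 v=4: → [27,33); WM=26
i=11 t=28 v=9: → [27,34); WM=27
i=12 t=29 v=2: → [27,35); WM=28
i=13 t=29 v=5: → [27,35); WM=28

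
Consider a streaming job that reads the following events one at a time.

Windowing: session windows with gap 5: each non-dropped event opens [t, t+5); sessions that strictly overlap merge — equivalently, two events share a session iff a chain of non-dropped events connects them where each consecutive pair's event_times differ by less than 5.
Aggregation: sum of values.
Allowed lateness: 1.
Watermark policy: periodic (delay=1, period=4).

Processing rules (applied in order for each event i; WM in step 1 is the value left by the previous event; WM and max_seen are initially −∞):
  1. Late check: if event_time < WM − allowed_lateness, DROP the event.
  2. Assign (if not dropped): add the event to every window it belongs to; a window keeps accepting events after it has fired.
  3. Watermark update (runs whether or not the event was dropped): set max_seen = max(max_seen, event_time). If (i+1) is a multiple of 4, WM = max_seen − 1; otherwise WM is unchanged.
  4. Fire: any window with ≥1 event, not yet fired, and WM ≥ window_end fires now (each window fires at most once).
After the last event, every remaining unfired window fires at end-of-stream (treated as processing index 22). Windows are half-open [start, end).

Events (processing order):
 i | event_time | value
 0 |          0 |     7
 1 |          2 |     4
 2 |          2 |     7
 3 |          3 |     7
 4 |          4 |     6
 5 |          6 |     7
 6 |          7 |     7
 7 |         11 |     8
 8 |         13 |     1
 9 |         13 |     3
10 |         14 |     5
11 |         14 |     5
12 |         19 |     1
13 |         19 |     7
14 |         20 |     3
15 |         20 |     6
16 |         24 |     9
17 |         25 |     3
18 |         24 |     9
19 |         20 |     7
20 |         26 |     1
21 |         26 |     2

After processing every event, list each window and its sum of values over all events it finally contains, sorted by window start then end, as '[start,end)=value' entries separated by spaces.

i=0 t=0 v=7: → [0,5); WM=−∞
i=1 t=2 v=4: → [0,7); WM=−∞
i=2 t=2 v=7: → [0,7); WM=−∞
i=3 t=3 v=7: → [0,8); WM=2
i=4 t=4 v=6: → [0,9); WM=2
i=5 t=6 v=7: → [0,11); WM=2
i=6 t=7 v=7: → [0,12); WM=2
i=7 t=11 v=8: → [0,16); WM=10
i=8 t=13 v=1: → [0,18); WM=10
i=9 t=13 v=3: → [0,18); WM=10
i=10 t=14 v=5: → [0,19); WM=10
i=11 t=14 v=5: → [0,19); WM=13
i=12 t=19 v=1: → [19,24); WM=13
i=13 t=19 v=7: → [19,24); WM=13
i=14 t=20 v=3: → [19,25); WM=13
i=15 t=20 v=6: → [19,25); WM=19
i=16 t=24 v=9: → [19,29); WM=19
i=17 t=25 v=3: → [19,30); WM=19
i=18 t=24 v=9: → [19,30); WM=19
i=19 t=20 v=7: → [19,30); WM=24
i=20 t=26 v=1: → [19,31); WM=24
i=21 t=26 v=2: → [19,31); WM=24

[0,19)=67 [19,31)=48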